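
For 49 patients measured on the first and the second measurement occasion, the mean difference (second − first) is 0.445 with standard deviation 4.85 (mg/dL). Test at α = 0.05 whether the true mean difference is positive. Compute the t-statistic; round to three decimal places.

H0: μ_d = 0; H1: μ_d > 0 (paired t-test on the differences, right-tailed).
t = d̄/(s_d/√n) = 0.445/(4.85/√49) = 0.642
df = n − 1 = 48
p-value = P(T ≥ 0.642) ≈ 0.262
Since p ≈ 0.262 > α = 0.05, fail to reject H0; the data do not provide sufficient evidence against H0.

0.642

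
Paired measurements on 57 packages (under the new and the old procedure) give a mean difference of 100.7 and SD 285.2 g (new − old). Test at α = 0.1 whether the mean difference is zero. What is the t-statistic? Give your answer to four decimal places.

2.6657

H0: μ_d = 0; H1: μ_d ≠ 0 (paired t-test on the differences, two-sided).
t = d̄/(s_d/√n) = 100.7/(285.2/√57) = 2.6657
df = n − 1 = 56
Two-sided p-value ≈ 0.0100
Since p ≈ 0.0100 < α = 0.1, reject H0; the evidence is statistically significant.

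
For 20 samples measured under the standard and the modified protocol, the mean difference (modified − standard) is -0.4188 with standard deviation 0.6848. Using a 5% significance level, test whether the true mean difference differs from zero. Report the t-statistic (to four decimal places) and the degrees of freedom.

t = -2.7350, df = 19

H0: μ_d = 0; H1: μ_d ≠ 0 (paired t-test on the differences, two-sided).
t = d̄/(s_d/√n) = -0.4188/(0.6848/√20) = -2.7350
df = n − 1 = 19
Two-sided p-value ≈ 0.013
Since p ≈ 0.013 < α = 0.05, reject H0; the data support H1.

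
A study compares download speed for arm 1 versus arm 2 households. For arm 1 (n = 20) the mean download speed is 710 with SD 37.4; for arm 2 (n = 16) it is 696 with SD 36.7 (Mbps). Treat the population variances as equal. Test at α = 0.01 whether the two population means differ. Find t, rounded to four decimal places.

Let group 1 = arm 1, group 2 = arm 2. H0: μ_1 = μ_2; H1: μ_1 ≠ μ_2 (two-sample pooled-variance t-test, two-sided).
s_p² = [(20−1)·37.4² + (16−1)·36.7²]/(20+16−2) = 1375.88
t = (710 − 696)/√[1375.88·(1/20 + 1/16)] = 1.1253
df = n₁ + n₂ − 2 = 34
Two-sided p-value ≈ 0.2683
Since p ≈ 0.2683 > α = 0.01, fail to reject H0; the evidence is not statistically significant.

1.1253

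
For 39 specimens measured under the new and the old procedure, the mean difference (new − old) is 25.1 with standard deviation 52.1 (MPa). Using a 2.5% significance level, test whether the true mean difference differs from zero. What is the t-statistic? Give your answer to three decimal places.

3.009

H0: μ_d = 0; H1: μ_d ≠ 0 (paired t-test on the differences, two-sided).
t = d̄/(s_d/√n) = 25.1/(52.1/√39) = 3.009
df = n − 1 = 38
Two-sided p-value ≈ 0.0046
Since p ≈ 0.0046 < α = 0.025, reject H0; the data support H1.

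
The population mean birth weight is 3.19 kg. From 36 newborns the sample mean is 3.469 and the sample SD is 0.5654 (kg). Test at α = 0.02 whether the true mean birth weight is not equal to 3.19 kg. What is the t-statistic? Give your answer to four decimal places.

2.9607

H0: μ = 3.19; H1: μ ≠ 3.19 (one-sample t-test, two-sided).
t = (x̄ − μ₀)/(s/√n) = (3.469 − 3.19)/(0.5654/√36) = 2.9607
df = n − 1 = 35
Two-sided p-value ≈ 0.0055
Since p ≈ 0.0055 < α = 0.02, reject H0; the data support H1.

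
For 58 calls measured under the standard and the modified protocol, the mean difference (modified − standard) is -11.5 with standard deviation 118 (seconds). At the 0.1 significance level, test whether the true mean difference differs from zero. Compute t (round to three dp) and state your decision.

t = -0.742; fail to reject H0

H0: μ_d = 0; H1: μ_d ≠ 0 (paired t-test on the differences, two-sided).
t = d̄/(s_d/√n) = -11.5/(118/√58) = -0.742
df = n − 1 = 57
Two-sided p-value ≈ 0.461
Since p ≈ 0.461 > α = 0.1, fail to reject H0; the evidence is not statistically significant.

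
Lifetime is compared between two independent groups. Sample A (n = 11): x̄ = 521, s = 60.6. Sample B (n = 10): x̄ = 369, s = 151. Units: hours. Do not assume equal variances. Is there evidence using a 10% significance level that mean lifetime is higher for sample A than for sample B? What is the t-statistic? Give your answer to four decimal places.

Let group 1 = sample A, group 2 = sample B. H0: μ_1 = μ_2; H1: μ_1 > μ_2 (Welch's two-sample t-test, right-tailed).
t = (x̄_1 − x̄_2)/√(s_1²/n_1 + s_2²/n_2) = (521 − 369)/√(60.6²/11 + 151²/10) = 2.9730
Welch–Satterthwaite df ≈ 11.60
p-value = P(T ≥ 2.9730) ≈ 0.006
Since p ≈ 0.006 < α = 0.1, reject H0; the data support H1.

2.9730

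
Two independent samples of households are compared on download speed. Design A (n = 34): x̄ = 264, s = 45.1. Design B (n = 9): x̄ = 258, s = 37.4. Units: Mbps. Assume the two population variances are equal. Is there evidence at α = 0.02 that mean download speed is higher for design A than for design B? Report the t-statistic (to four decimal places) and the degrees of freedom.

Let group 1 = design A, group 2 = design B. H0: μ_1 = μ_2; H1: μ_1 > μ_2 (two-sample pooled-variance t-test, right-tailed).
s_p² = [(34−1)·45.1² + (9−1)·37.4²]/(34+9−2) = 1910.06
t = (264 − 258)/√[1910.06·(1/34 + 1/9)] = 0.3662
df = n₁ + n₂ − 2 = 41
p-value = P(T ≥ 0.3662) ≈ 0.358
Since p ≈ 0.358 > α = 0.02, fail to reject H0; the data do not provide sufficient evidence against H0.

t = 0.3662, df = 41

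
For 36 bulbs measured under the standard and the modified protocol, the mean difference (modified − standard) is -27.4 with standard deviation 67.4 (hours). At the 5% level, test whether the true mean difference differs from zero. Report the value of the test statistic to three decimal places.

H0: μ_d = 0; H1: μ_d ≠ 0 (paired t-test on the differences, two-sided).
t = d̄/(s_d/√n) = -27.4/(67.4/√36) = -2.439
df = n − 1 = 35
Two-sided p-value ≈ 0.020
Since p ≈ 0.020 < α = 0.05, reject H0; the data support H1.

-2.439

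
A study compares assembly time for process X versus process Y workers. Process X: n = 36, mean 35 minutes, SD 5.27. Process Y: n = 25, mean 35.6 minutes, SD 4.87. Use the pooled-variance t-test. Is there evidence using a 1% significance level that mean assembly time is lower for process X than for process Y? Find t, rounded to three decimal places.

-0.451

Let group 1 = process X, group 2 = process Y. H0: μ_1 = μ_2; H1: μ_1 < μ_2 (two-sample pooled-variance t-test, left-tailed).
s_p² = [(36−1)·5.27² + (25−1)·4.87²]/(36+25−2) = 26.123
t = (35 − 35.6)/√[26.123·(1/36 + 1/25)] = -0.451
df = n₁ + n₂ − 2 = 59
p-value = P(T ≤ -0.451) ≈ 0.327
Since p ≈ 0.327 > α = 0.01, fail to reject H0; the evidence is not statistically significant.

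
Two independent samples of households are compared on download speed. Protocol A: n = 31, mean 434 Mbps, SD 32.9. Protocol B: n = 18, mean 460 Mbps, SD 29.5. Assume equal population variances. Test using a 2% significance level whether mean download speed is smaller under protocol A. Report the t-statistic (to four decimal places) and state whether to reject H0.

Let group 1 = protocol A, group 2 = protocol B. H0: μ_1 = μ_2; H1: μ_1 < μ_2 (two-sample pooled-variance t-test, left-tailed).
s_p² = [(31−1)·32.9² + (18−1)·29.5²]/(31+18−2) = 1005.67
t = (434 − 460)/√[1005.67·(1/31 + 1/18)] = -2.7667
df = n₁ + n₂ − 2 = 47
p-value = P(T ≤ -2.7667) ≈ 0.0040
Since p ≈ 0.0040 < α = 0.02, reject H0; the data support H1.

t = -2.7667; reject H0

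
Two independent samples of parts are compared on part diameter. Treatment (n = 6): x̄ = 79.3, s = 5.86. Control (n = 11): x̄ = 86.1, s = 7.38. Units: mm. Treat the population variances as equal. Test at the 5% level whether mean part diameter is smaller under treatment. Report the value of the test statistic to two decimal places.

-1.94

Let group 1 = treatment, group 2 = control. H0: μ_1 = μ_2; H1: μ_1 < μ_2 (two-sample pooled-variance t-test, left-tailed).
s_p² = [(6−1)·5.86² + (11−1)·7.38²]/(6+11−2) = 47.7561
t = (79.3 − 86.1)/√[47.7561·(1/6 + 1/11)] = -1.94
df = n₁ + n₂ − 2 = 15
p-value = P(T ≤ -1.94) ≈ 0.036
Since p ≈ 0.036 < α = 0.05, reject H0; the evidence is statistically significant.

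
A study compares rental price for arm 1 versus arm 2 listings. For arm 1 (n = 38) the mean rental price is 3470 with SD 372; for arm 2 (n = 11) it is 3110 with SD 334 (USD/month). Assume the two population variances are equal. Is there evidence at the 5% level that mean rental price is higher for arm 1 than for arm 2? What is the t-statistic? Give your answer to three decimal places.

Let group 1 = arm 1, group 2 = arm 2. H0: μ_1 = μ_2; H1: μ_1 > μ_2 (two-sample pooled-variance t-test, right-tailed).
s_p² = [(38−1)·372² + (11−1)·334²]/(38+11−2) = 132676
t = (3470 − 3110)/√[132676·(1/38 + 1/11)] = 2.887
df = n₁ + n₂ − 2 = 47
p-value = P(T ≥ 2.887) ≈ 0.0029
Since p ≈ 0.0029 < α = 0.05, reject H0; the data support H1.

2.887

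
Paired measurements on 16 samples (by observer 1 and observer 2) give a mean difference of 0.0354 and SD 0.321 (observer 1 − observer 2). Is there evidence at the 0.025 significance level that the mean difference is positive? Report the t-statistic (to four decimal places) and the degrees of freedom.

H0: μ_d = 0; H1: μ_d > 0 (paired t-test on the differences, right-tailed).
t = d̄/(s_d/√n) = 0.0354/(0.321/√16) = 0.4411
df = n − 1 = 15
p-value = P(T ≥ 0.4411) ≈ 0.333
Since p ≈ 0.333 > α = 0.025, fail to reject H0; the data do not provide sufficient evidence against H0.

t = 0.4411, df = 15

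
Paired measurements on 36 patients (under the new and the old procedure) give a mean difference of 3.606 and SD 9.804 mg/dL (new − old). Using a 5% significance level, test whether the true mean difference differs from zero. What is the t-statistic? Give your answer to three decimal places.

2.207

H0: μ_d = 0; H1: μ_d ≠ 0 (paired t-test on the differences, two-sided).
t = d̄/(s_d/√n) = 3.606/(9.804/√36) = 2.207
df = n − 1 = 35
Two-sided p-value ≈ 0.034
Since p ≈ 0.034 < α = 0.05, reject H0; the data support H1.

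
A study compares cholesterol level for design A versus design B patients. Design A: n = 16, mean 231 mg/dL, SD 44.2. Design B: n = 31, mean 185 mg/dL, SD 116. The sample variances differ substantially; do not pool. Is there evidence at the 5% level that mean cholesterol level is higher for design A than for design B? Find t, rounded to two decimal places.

Let group 1 = design A, group 2 = design B. H0: μ_1 = μ_2; H1: μ_1 > μ_2 (Welch's two-sample t-test, right-tailed).
t = (x̄_1 − x̄_2)/√(s_1²/n_1 + s_2²/n_2) = (231 − 185)/√(44.2²/16 + 116²/31) = 1.95
Welch–Satterthwaite df ≈ 42.52
p-value = P(T ≥ 1.95) ≈ 0.0289
Since p ≈ 0.0289 < α = 0.05, reject H0; the data support H1.

1.95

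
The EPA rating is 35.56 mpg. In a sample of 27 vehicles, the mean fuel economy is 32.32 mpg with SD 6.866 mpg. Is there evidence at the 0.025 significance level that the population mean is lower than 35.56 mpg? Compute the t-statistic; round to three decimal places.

H0: μ = 35.56; H1: μ < 35.56 (one-sample t-test, left-tailed).
t = (x̄ − μ₀)/(s/√n) = (32.32 − 35.56)/(6.866/√27) = -2.452
df = n − 1 = 26
p-value = P(T ≤ -2.452) ≈ 0.0106
Since p ≈ 0.0106 < α = 0.025, reject H0; the data support H1.

-2.452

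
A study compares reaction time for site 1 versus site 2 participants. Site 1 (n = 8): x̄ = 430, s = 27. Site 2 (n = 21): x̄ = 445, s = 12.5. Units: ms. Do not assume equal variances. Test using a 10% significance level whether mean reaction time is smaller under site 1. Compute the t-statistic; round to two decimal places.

Let group 1 = site 1, group 2 = site 2. H0: μ_1 = μ_2; H1: μ_1 < μ_2 (Welch's two-sample t-test, left-tailed).
t = (x̄_1 − x̄_2)/√(s_1²/n_1 + s_2²/n_2) = (430 − 445)/√(27²/8 + 12.5²/21) = -1.51
Welch–Satterthwaite df ≈ 8.17
p-value = P(T ≤ -1.51) ≈ 0.0842
Since p ≈ 0.0842 < α = 0.1, reject H0; the evidence is statistically significant.

-1.51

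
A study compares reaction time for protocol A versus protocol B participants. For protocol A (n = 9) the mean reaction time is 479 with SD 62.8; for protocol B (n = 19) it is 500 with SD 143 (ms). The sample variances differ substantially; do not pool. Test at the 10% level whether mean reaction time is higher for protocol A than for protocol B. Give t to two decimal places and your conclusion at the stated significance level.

t = -0.54; fail to reject H0

Let group 1 = protocol A, group 2 = protocol B. H0: μ_1 = μ_2; H1: μ_1 > μ_2 (Welch's two-sample t-test, right-tailed).
t = (x̄_1 − x̄_2)/√(s_1²/n_1 + s_2²/n_2) = (479 − 500)/√(62.8²/9 + 143²/19) = -0.54
Welch–Satterthwaite df ≈ 25.96
p-value = P(T ≥ -0.54) ≈ 0.703
Since p ≈ 0.703 > α = 0.1, fail to reject H0; the evidence is not statistically significant.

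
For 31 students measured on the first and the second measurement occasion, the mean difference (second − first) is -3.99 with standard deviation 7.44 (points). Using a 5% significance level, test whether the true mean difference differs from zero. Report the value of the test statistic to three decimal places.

-2.986

H0: μ_d = 0; H1: μ_d ≠ 0 (paired t-test on the differences, two-sided).
t = d̄/(s_d/√n) = -3.99/(7.44/√31) = -2.986
df = n − 1 = 30
Two-sided p-value ≈ 0.0056
Since p ≈ 0.0056 < α = 0.05, reject H0; the data support H1.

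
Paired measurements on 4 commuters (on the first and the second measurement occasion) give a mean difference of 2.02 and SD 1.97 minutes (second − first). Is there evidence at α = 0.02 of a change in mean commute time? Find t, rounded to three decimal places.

H0: μ_d = 0; H1: μ_d ≠ 0 (paired t-test on the differences, two-sided).
t = d̄/(s_d/√n) = 2.02/(1.97/√4) = 2.051
df = n − 1 = 3
Two-sided p-value ≈ 0.1327
Since p ≈ 0.1327 > α = 0.02, fail to reject H0; the data do not provide sufficient evidence against H0.

2.051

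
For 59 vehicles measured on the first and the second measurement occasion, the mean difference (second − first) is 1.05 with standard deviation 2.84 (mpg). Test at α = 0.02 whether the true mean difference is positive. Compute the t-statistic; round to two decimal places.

H0: μ_d = 0; H1: μ_d > 0 (paired t-test on the differences, right-tailed).
t = d̄/(s_d/√n) = 1.05/(2.84/√59) = 2.84
df = n − 1 = 58
p-value = P(T ≥ 2.84) ≈ 0.003
Since p ≈ 0.003 < α = 0.02, reject H0; the evidence is statistically significant.

2.84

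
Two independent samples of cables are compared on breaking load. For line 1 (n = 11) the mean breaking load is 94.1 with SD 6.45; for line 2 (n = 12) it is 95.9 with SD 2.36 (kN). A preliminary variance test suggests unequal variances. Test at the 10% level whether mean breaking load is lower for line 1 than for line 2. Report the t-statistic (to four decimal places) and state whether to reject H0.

Let group 1 = line 1, group 2 = line 2. H0: μ_1 = μ_2; H1: μ_1 < μ_2 (Welch's two-sample t-test, left-tailed).
t = (x̄_1 − x̄_2)/√(s_1²/n_1 + s_2²/n_2) = (94.1 − 95.9)/√(6.45²/11 + 2.36²/12) = -0.8735
Welch–Satterthwaite df ≈ 12.43
p-value = P(T ≤ -0.8735) ≈ 0.1995
Since p ≈ 0.1995 > α = 0.1, fail to reject H0; the data do not provide sufficient evidence against H0.

t = -0.8735; fail to reject H0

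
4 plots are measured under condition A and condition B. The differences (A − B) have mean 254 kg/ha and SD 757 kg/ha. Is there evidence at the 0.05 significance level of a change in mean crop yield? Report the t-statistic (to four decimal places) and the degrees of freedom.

H0: μ_d = 0; H1: μ_d ≠ 0 (paired t-test on the differences, two-sided).
t = d̄/(s_d/√n) = 254/(757/√4) = 0.6711
df = n − 1 = 3
Two-sided p-value ≈ 0.5502
Since p ≈ 0.5502 > α = 0.05, fail to reject H0; the evidence is not statistically significant.

t = 0.6711, df = 3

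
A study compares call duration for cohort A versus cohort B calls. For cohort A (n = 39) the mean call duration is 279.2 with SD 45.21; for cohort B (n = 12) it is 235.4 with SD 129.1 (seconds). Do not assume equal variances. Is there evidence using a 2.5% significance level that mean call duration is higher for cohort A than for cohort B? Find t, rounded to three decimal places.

Let group 1 = cohort A, group 2 = cohort B. H0: μ_1 = μ_2; H1: μ_1 > μ_2 (Welch's two-sample t-test, right-tailed).
t = (x̄_1 − x̄_2)/√(s_1²/n_1 + s_2²/n_2) = (279.2 − 235.4)/√(45.21²/39 + 129.1²/12) = 1.154
Welch–Satterthwaite df ≈ 11.84
p-value = P(T ≥ 1.154) ≈ 0.1357
Since p ≈ 0.1357 > α = 0.025, fail to reject H0; the data do not provide sufficient evidence against H0.

1.154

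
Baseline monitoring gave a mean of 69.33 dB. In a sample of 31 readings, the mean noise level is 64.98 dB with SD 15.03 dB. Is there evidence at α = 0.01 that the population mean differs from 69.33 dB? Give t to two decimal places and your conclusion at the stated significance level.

H0: μ = 69.33; H1: μ ≠ 69.33 (one-sample t-test, two-sided).
t = (x̄ − μ₀)/(s/√n) = (64.98 − 69.33)/(15.03/√31) = -1.61
df = n − 1 = 30
Two-sided p-value ≈ 0.1176
Since p ≈ 0.1176 > α = 0.01, fail to reject H0; the data do not provide sufficient evidence against H0.

t = -1.61; fail to reject H0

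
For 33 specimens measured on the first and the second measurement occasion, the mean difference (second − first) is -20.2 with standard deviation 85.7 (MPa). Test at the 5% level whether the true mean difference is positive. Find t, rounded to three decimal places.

-1.354

H0: μ_d = 0; H1: μ_d > 0 (paired t-test on the differences, right-tailed).
t = d̄/(s_d/√n) = -20.2/(85.7/√33) = -1.354
df = n − 1 = 32
p-value = P(T ≥ -1.354) ≈ 0.9074
Since p ≈ 0.9074 > α = 0.05, fail to reject H0; the evidence is not statistically significant.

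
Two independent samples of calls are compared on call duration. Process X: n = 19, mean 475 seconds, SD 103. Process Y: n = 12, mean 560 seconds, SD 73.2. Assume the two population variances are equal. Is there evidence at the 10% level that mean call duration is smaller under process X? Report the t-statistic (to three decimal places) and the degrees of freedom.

t = -2.483, df = 29

Let group 1 = process X, group 2 = process Y. H0: μ_1 = μ_2; H1: μ_1 < μ_2 (two-sample pooled-variance t-test, left-tailed).
s_p² = [(19−1)·103² + (12−1)·73.2²]/(19+12−2) = 8617.33
t = (475 − 560)/√[8617.33·(1/19 + 1/12)] = -2.483
df = n₁ + n₂ − 2 = 29
p-value = P(T ≤ -2.483) ≈ 0.010
Since p ≈ 0.010 < α = 0.1, reject H0; the evidence is statistically significant.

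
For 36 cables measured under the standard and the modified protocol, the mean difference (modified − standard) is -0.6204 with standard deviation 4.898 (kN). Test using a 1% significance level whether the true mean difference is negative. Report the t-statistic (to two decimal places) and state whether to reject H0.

t = -0.76; fail to reject H0

H0: μ_d = 0; H1: μ_d < 0 (paired t-test on the differences, left-tailed).
t = d̄/(s_d/√n) = -0.6204/(4.898/√36) = -0.76
df = n − 1 = 35
p-value = P(T ≤ -0.76) ≈ 0.226
Since p ≈ 0.226 > α = 0.01, fail to reject H0; the data do not provide sufficient evidence against H0.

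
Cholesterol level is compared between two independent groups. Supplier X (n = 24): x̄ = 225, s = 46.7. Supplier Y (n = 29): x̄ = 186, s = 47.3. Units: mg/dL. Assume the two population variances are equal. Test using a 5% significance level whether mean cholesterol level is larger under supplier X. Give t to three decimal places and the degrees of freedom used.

t = 3.005, df = 51

Let group 1 = supplier X, group 2 = supplier Y. H0: μ_1 = μ_2; H1: μ_1 > μ_2 (two-sample pooled-variance t-test, right-tailed).
s_p² = [(24−1)·46.7² + (29−1)·47.3²]/(24+29−2) = 2211.85
t = (225 − 186)/√[2211.85·(1/24 + 1/29)] = 3.005
df = n₁ + n₂ − 2 = 51
p-value = P(T ≥ 3.005) ≈ 0.002
Since p ≈ 0.002 < α = 0.05, reject H0; the evidence is statistically significant.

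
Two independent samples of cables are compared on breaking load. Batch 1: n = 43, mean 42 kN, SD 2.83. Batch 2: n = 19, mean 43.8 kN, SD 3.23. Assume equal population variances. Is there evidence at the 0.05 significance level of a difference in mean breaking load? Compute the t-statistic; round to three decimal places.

Let group 1 = batch 1, group 2 = batch 2. H0: μ_1 = μ_2; H1: μ_1 ≠ μ_2 (two-sample pooled-variance t-test, two-sided).
s_p² = [(43−1)·2.83² + (19−1)·3.23²]/(43+19−2) = 8.7361
t = (42 − 43.8)/√[8.7361·(1/43 + 1/19)] = -2.211
df = n₁ + n₂ − 2 = 60
Two-sided p-value ≈ 0.031
Since p ≈ 0.031 < α = 0.05, reject H0; the data support H1.

-2.211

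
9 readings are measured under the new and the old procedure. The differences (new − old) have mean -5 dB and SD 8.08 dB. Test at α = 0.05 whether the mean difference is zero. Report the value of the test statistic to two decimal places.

H0: μ_d = 0; H1: μ_d ≠ 0 (paired t-test on the differences, two-sided).
t = d̄/(s_d/√n) = -5/(8.08/√9) = -1.86
df = n − 1 = 8
Two-sided p-value ≈ 0.1005
Since p ≈ 0.1005 > α = 0.05, fail to reject H0; the evidence is not statistically significant.

-1.86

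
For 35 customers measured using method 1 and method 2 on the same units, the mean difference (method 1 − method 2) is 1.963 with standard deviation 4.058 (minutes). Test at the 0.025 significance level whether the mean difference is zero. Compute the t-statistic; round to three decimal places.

2.862

H0: μ_d = 0; H1: μ_d ≠ 0 (paired t-test on the differences, two-sided).
t = d̄/(s_d/√n) = 1.963/(4.058/√35) = 2.862
df = n − 1 = 34
Two-sided p-value ≈ 0.007
Since p ≈ 0.007 < α = 0.025, reject H0; the data support H1.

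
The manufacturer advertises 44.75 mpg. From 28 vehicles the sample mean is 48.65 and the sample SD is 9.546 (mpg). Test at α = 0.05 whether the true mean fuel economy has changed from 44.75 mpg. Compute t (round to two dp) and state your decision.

t = 2.16; reject H0

H0: μ = 44.75; H1: μ ≠ 44.75 (one-sample t-test, two-sided).
t = (x̄ − μ₀)/(s/√n) = (48.65 − 44.75)/(9.546/√28) = 2.16
df = n − 1 = 27
Two-sided p-value ≈ 0.040
Since p ≈ 0.040 < α = 0.05, reject H0; the data support H1.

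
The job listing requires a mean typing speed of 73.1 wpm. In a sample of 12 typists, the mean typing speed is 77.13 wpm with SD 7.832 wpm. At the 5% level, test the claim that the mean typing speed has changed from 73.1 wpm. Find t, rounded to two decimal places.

H0: μ = 73.1; H1: μ ≠ 73.1 (one-sample t-test, two-sided).
t = (x̄ − μ₀)/(s/√n) = (77.13 − 73.1)/(7.832/√12) = 1.78
df = n − 1 = 11
Two-sided p-value ≈ 0.102
Since p ≈ 0.102 > α = 0.05, fail to reject H0; the evidence is not statistically significant.

1.78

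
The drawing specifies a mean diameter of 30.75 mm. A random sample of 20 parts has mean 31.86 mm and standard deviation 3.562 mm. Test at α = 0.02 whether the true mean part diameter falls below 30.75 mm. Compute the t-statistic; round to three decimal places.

1.394

H0: μ = 30.75; H1: μ < 30.75 (one-sample t-test, left-tailed).
t = (x̄ − μ₀)/(s/√n) = (31.86 − 30.75)/(3.562/√20) = 1.394
df = n − 1 = 19
p-value = P(T ≤ 1.394) ≈ 0.910
Since p ≈ 0.910 > α = 0.02, fail to reject H0; the evidence is not statistically significant.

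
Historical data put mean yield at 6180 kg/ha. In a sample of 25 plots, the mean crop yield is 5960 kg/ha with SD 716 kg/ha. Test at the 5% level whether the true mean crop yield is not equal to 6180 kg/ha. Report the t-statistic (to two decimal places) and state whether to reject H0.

t = -1.54; fail to reject H0

H0: μ = 6180; H1: μ ≠ 6180 (one-sample t-test, two-sided).
t = (x̄ − μ₀)/(s/√n) = (5960 − 6180)/(716/√25) = -1.54
df = n − 1 = 24
Two-sided p-value ≈ 0.138
Since p ≈ 0.138 > α = 0.05, fail to reject H0; the evidence is not statistically significant.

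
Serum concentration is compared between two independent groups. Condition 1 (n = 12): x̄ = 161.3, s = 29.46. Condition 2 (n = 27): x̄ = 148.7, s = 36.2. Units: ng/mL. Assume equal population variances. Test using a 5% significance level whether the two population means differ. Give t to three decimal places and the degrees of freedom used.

t = 1.058, df = 37

Let group 1 = condition 1, group 2 = condition 2. H0: μ_1 = μ_2; H1: μ_1 ≠ μ_2 (two-sample pooled-variance t-test, two-sided).
s_p² = [(12−1)·29.46² + (27−1)·36.2²]/(12+27−2) = 1178.87
t = (161.3 − 148.7)/√[1178.87·(1/12 + 1/27)] = 1.058
df = n₁ + n₂ − 2 = 37
Two-sided p-value ≈ 0.2970
Since p ≈ 0.2970 > α = 0.05, fail to reject H0; the data do not provide sufficient evidence against H0.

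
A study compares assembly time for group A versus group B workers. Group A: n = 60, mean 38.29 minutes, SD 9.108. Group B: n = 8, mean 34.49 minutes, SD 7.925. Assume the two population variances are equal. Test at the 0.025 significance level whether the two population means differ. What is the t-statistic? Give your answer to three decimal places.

1.123

Let group 1 = group A, group 2 = group B. H0: μ_1 = μ_2; H1: μ_1 ≠ μ_2 (two-sample pooled-variance t-test, two-sided).
s_p² = [(60−1)·9.108² + (8−1)·7.925²]/(60+8−2) = 80.8185
t = (38.29 − 34.49)/√[80.8185·(1/60 + 1/8)] = 1.123
df = n₁ + n₂ − 2 = 66
Two-sided p-value ≈ 0.265
Since p ≈ 0.265 > α = 0.025, fail to reject H0; the data do not provide sufficient evidence against H0.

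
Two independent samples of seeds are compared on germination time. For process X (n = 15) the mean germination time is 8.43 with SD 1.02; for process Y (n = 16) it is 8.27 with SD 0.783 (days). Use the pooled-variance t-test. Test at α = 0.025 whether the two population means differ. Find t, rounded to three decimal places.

0.492

Let group 1 = process X, group 2 = process Y. H0: μ_1 = μ_2; H1: μ_1 ≠ μ_2 (two-sample pooled-variance t-test, two-sided).
s_p² = [(15−1)·1.02² + (16−1)·0.783²]/(15+16−2) = 0.819377
t = (8.43 − 8.27)/√[0.819377·(1/15 + 1/16)] = 0.492
df = n₁ + n₂ − 2 = 29
Two-sided p-value ≈ 0.6266
Since p ≈ 0.6266 > α = 0.025, fail to reject H0; the evidence is not statistically significant.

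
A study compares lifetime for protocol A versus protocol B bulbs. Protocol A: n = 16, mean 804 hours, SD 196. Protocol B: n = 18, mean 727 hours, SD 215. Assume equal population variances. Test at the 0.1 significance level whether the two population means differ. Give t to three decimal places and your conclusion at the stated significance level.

t = 1.086; fail to reject H0

Let group 1 = protocol A, group 2 = protocol B. H0: μ_1 = μ_2; H1: μ_1 ≠ μ_2 (two-sample pooled-variance t-test, two-sided).
s_p² = [(16−1)·196² + (18−1)·215²]/(16+18−2) = 42564.5
t = (804 − 727)/√[42564.5·(1/16 + 1/18)] = 1.086
df = n₁ + n₂ − 2 = 32
Two-sided p-value ≈ 0.2855
Since p ≈ 0.2855 > α = 0.1, fail to reject H0; the data do not provide sufficient evidence against H0.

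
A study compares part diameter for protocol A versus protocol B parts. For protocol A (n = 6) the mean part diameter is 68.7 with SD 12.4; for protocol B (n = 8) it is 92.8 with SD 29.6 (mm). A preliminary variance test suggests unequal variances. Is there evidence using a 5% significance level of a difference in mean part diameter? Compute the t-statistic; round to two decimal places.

-2.07

Let group 1 = protocol A, group 2 = protocol B. H0: μ_1 = μ_2; H1: μ_1 ≠ μ_2 (Welch's two-sample t-test, two-sided).
t = (x̄_1 − x̄_2)/√(s_1²/n_1 + s_2²/n_2) = (68.7 − 92.8)/√(12.4²/6 + 29.6²/8) = -2.07
Welch–Satterthwaite df ≈ 9.90
Two-sided p-value ≈ 0.0652
Since p ≈ 0.0652 > α = 0.05, fail to reject H0; the evidence is not statistically significant.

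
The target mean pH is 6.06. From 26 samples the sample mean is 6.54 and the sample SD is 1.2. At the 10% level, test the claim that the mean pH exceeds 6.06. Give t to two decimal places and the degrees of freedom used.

H0: μ = 6.06; H1: μ > 6.06 (one-sample t-test, right-tailed).
t = (x̄ − μ₀)/(s/√n) = (6.54 − 6.06)/(1.2/√26) = 2.04
df = n − 1 = 25
p-value = P(T ≥ 2.04) ≈ 0.026
Since p ≈ 0.026 < α = 0.1, reject H0; the data support H1.

t = 2.04, df = 25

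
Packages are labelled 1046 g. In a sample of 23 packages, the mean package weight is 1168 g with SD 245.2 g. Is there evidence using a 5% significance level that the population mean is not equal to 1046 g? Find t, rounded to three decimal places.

2.386

H0: μ = 1046; H1: μ ≠ 1046 (one-sample t-test, two-sided).
t = (x̄ − μ₀)/(s/√n) = (1168 − 1046)/(245.2/√23) = 2.386
df = n − 1 = 22
Two-sided p-value ≈ 0.026
Since p ≈ 0.026 < α = 0.05, reject H0; the data support H1.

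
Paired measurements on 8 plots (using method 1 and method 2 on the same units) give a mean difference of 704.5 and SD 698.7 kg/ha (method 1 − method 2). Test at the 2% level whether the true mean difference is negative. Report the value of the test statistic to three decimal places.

2.852

H0: μ_d = 0; H1: μ_d < 0 (paired t-test on the differences, left-tailed).
t = d̄/(s_d/√n) = 704.5/(698.7/√8) = 2.852
df = n − 1 = 7
p-value = P(T ≤ 2.852) ≈ 0.9877
Since p ≈ 0.9877 > α = 0.02, fail to reject H0; the data do not provide sufficient evidence against H0.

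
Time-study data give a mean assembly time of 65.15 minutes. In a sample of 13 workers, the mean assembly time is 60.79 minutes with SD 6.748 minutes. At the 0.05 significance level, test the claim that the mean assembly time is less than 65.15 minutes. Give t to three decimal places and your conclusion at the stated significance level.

t = -2.330; reject H0

H0: μ = 65.15; H1: μ < 65.15 (one-sample t-test, left-tailed).
t = (x̄ − μ₀)/(s/√n) = (60.79 − 65.15)/(6.748/√13) = -2.330
df = n − 1 = 12
p-value = P(T ≤ -2.330) ≈ 0.019
Since p ≈ 0.019 < α = 0.05, reject H0; the evidence is statistically significant.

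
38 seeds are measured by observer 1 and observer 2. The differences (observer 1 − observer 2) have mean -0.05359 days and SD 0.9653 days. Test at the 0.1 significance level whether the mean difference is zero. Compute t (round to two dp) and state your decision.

H0: μ_d = 0; H1: μ_d ≠ 0 (paired t-test on the differences, two-sided).
t = d̄/(s_d/√n) = -0.05359/(0.9653/√38) = -0.34
df = n − 1 = 37
Two-sided p-value ≈ 0.7341
Since p ≈ 0.7341 > α = 0.1, fail to reject H0; the data do not provide sufficient evidence against H0.

t = -0.34; fail to reject H0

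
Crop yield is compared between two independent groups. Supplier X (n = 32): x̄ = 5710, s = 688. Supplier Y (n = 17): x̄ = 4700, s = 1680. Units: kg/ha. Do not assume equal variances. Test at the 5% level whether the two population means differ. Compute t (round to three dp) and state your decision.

Let group 1 = supplier X, group 2 = supplier Y. H0: μ_1 = μ_2; H1: μ_1 ≠ μ_2 (Welch's two-sample t-test, two-sided).
t = (x̄_1 − x̄_2)/√(s_1²/n_1 + s_2²/n_2) = (5710 − 4700)/√(688²/32 + 1680²/17) = 2.375
Welch–Satterthwaite df ≈ 18.90
Two-sided p-value ≈ 0.028
Since p ≈ 0.028 < α = 0.05, reject H0; the data support H1.

t = 2.375; reject H0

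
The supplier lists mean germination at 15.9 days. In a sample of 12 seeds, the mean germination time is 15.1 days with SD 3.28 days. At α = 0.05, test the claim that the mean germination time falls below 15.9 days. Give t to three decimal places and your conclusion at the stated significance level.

H0: μ = 15.9; H1: μ < 15.9 (one-sample t-test, left-tailed).
t = (x̄ − μ₀)/(s/√n) = (15.1 − 15.9)/(3.28/√12) = -0.845
df = n − 1 = 11
p-value = P(T ≤ -0.845) ≈ 0.208
Since p ≈ 0.208 > α = 0.05, fail to reject H0; the data do not provide sufficient evidence against H0.

t = -0.845; fail to reject H0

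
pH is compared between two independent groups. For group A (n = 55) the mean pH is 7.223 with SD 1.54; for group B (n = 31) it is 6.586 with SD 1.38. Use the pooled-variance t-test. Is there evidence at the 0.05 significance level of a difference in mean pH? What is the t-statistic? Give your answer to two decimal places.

Let group 1 = group A, group 2 = group B. H0: μ_1 = μ_2; H1: μ_1 ≠ μ_2 (two-sample pooled-variance t-test, two-sided).
s_p² = [(55−1)·1.54² + (31−1)·1.38²]/(55+31−2) = 2.20474
t = (7.223 − 6.586)/√[2.20474·(1/55 + 1/31)] = 1.91
df = n₁ + n₂ − 2 = 84
Two-sided p-value ≈ 0.060
Since p ≈ 0.060 > α = 0.05, fail to reject H0; the data do not provide sufficient evidence against H0.

1.91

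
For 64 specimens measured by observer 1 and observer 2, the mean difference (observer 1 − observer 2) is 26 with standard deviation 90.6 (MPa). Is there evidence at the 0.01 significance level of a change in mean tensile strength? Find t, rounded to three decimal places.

H0: μ_d = 0; H1: μ_d ≠ 0 (paired t-test on the differences, two-sided).
t = d̄/(s_d/√n) = 26/(90.6/√64) = 2.296
df = n − 1 = 63
Two-sided p-value ≈ 0.025
Since p ≈ 0.025 > α = 0.01, fail to reject H0; the evidence is not statistically significant.

2.296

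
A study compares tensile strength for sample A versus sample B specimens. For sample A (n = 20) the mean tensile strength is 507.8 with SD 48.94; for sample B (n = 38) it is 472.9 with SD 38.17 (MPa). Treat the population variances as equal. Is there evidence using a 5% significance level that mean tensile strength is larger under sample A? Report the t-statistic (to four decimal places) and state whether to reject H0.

t = 2.9984; reject H0

Let group 1 = sample A, group 2 = sample B. H0: μ_1 = μ_2; H1: μ_1 > μ_2 (two-sample pooled-variance t-test, right-tailed).
s_p² = [(20−1)·48.94² + (38−1)·38.17²]/(20+38−2) = 1775.26
t = (507.8 − 472.9)/√[1775.26·(1/20 + 1/38)] = 2.9984
df = n₁ + n₂ − 2 = 56
p-value = P(T ≥ 2.9984) ≈ 0.002
Since p ≈ 0.002 < α = 0.05, reject H0; the data support H1.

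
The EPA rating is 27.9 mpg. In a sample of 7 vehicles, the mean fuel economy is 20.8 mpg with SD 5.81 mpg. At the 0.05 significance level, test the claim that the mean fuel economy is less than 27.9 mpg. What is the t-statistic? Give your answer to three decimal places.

-3.233

H0: μ = 27.9; H1: μ < 27.9 (one-sample t-test, left-tailed).
t = (x̄ − μ₀)/(s/√n) = (20.8 − 27.9)/(5.81/√7) = -3.233
df = n − 1 = 6
p-value = P(T ≤ -3.233) ≈ 0.0089
Since p ≈ 0.0089 < α = 0.05, reject H0; the data support H1.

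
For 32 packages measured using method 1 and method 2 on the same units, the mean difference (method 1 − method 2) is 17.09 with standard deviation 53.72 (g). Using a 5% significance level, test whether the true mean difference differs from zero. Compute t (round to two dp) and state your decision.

t = 1.80; fail to reject H0

H0: μ_d = 0; H1: μ_d ≠ 0 (paired t-test on the differences, two-sided).
t = d̄/(s_d/√n) = 17.09/(53.72/√32) = 1.80
df = n − 1 = 31
Two-sided p-value ≈ 0.0817
Since p ≈ 0.0817 > α = 0.05, fail to reject H0; the data do not provide sufficient evidence against H0.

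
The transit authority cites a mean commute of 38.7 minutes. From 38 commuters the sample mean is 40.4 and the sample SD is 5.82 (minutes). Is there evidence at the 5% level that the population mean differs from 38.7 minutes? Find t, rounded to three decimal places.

1.801

H0: μ = 38.7; H1: μ ≠ 38.7 (one-sample t-test, two-sided).
t = (x̄ − μ₀)/(s/√n) = (40.4 − 38.7)/(5.82/√38) = 1.801
df = n − 1 = 37
Two-sided p-value ≈ 0.080
Since p ≈ 0.080 > α = 0.05, fail to reject H0; the evidence is not statistically significant.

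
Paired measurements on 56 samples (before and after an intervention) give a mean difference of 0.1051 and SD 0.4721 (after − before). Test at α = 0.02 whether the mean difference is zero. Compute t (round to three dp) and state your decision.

H0: μ_d = 0; H1: μ_d ≠ 0 (paired t-test on the differences, two-sided).
t = d̄/(s_d/√n) = 0.1051/(0.4721/√56) = 1.666
df = n − 1 = 55
Two-sided p-value ≈ 0.1014
Since p ≈ 0.1014 > α = 0.02, fail to reject H0; the evidence is not statistically significant.

t = 1.666; fail to reject H0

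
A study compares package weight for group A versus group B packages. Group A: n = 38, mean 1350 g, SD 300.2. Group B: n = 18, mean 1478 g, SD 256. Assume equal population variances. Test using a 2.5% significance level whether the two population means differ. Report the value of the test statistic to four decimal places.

Let group 1 = group A, group 2 = group B. H0: μ_1 = μ_2; H1: μ_1 ≠ μ_2 (two-sample pooled-variance t-test, two-sided).
s_p² = [(38−1)·300.2² + (18−1)·256²]/(38+18−2) = 82380.6
t = (1350 − 1478)/√[82380.6·(1/38 + 1/18)] = -1.5586
df = n₁ + n₂ − 2 = 54
Two-sided p-value ≈ 0.1249
Since p ≈ 0.1249 > α = 0.025, fail to reject H0; the data do not provide sufficient evidence against H0.

-1.5586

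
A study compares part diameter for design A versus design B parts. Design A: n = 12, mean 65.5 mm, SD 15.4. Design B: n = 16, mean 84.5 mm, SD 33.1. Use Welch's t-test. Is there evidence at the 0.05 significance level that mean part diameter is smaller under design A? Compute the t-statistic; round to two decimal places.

Let group 1 = design A, group 2 = design B. H0: μ_1 = μ_2; H1: μ_1 < μ_2 (Welch's two-sample t-test, left-tailed).
t = (x̄_1 − x̄_2)/√(s_1²/n_1 + s_2²/n_2) = (65.5 − 84.5)/√(15.4²/12 + 33.1²/16) = -2.02
Welch–Satterthwaite df ≈ 22.37
p-value = P(T ≤ -2.02) ≈ 0.028
Since p ≈ 0.028 < α = 0.05, reject H0; the evidence is statistically significant.

-2.02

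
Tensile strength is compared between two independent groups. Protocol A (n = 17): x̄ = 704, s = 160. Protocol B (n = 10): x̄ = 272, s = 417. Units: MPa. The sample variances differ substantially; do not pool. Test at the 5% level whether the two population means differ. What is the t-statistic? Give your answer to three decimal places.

3.143

Let group 1 = protocol A, group 2 = protocol B. H0: μ_1 = μ_2; H1: μ_1 ≠ μ_2 (Welch's two-sample t-test, two-sided).
t = (x̄_1 − x̄_2)/√(s_1²/n_1 + s_2²/n_2) = (704 − 272)/√(160²/17 + 417²/10) = 3.143
Welch–Satterthwaite df ≈ 10.58
Two-sided p-value ≈ 0.0098
Since p ≈ 0.0098 < α = 0.05, reject H0; the evidence is statistically significant.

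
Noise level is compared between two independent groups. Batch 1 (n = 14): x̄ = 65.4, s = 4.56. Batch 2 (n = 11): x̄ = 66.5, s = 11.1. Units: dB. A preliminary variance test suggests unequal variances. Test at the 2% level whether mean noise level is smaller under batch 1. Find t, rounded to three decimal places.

Let group 1 = batch 1, group 2 = batch 2. H0: μ_1 = μ_2; H1: μ_1 < μ_2 (Welch's two-sample t-test, left-tailed).
t = (x̄_1 − x̄_2)/√(s_1²/n_1 + s_2²/n_2) = (65.4 − 66.5)/√(4.56²/14 + 11.1²/11) = -0.309
Welch–Satterthwaite df ≈ 12.66
p-value = P(T ≤ -0.309) ≈ 0.381
Since p ≈ 0.381 > α = 0.02, fail to reject H0; the data do not provide sufficient evidence against H0.

-0.309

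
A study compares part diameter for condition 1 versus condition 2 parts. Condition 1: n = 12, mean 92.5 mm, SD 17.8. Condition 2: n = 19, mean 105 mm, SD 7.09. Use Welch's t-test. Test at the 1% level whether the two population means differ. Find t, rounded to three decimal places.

Let group 1 = condition 1, group 2 = condition 2. H0: μ_1 = μ_2; H1: μ_1 ≠ μ_2 (Welch's two-sample t-test, two-sided).
t = (x̄_1 − x̄_2)/√(s_1²/n_1 + s_2²/n_2) = (92.5 − 105)/√(17.8²/12 + 7.09²/19) = -2.319
Welch–Satterthwaite df ≈ 13.23
Two-sided p-value ≈ 0.0370
Since p ≈ 0.0370 > α = 0.01, fail to reject H0; the data do not provide sufficient evidence against H0.

-2.319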